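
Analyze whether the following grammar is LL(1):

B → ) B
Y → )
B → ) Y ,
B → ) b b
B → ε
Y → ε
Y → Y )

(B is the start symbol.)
No. Predict set conflict for B: { ')' }

A grammar is LL(1) if for each non-terminal N with multiple productions, the predict sets of those productions are pairwise disjoint, where PREDICT(N → α) = (FIRST(α) \ {ε}) ∪ (FOLLOW(N) if α ⇒* ε).

Relevant sets:
  FIRST(Y) = { ')', ε }
  FOLLOW(B) = { $ }
  FOLLOW(Y) = { ')', ',' }

For B:
  PREDICT(B → ')' B) = { ')' }
  PREDICT(B → ')' Y ',') = { ')' }
  PREDICT(B → ')' b b) = { ')' }
  PREDICT(B → ε) = { $ }
For Y:
  PREDICT(Y → ')') = { ')' }
  PREDICT(Y → ε) = { ')', ',' }
  PREDICT(Y → Y ')') = { ')' }

Conflict found: Predict set conflict for B: { ')' }
The grammar is NOT LL(1).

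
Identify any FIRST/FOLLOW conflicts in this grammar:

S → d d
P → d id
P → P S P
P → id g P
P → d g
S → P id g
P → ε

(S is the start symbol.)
A FIRST/FOLLOW conflict occurs when a non-terminal N has a nullable alternative N → β (β ⇒* ε) and another alternative N → α with FIRST(α) ∩ FOLLOW(N) ≠ ∅: on such a lookahead the parser cannot decide between expanding α and letting N vanish via β.

Nullable non-terminals: P.
FIRST sets used below: FIRST(P) = { 'd', 'id', ε }, FIRST(S) = { 'd', 'id' }

P: nullable alternative(s) P → ε; FOLLOW(P) = { 'd', 'id' }
  P → d id: FIRST \ {ε} = { 'd' } — overlaps FOLLOW(P) on { 'd' }: CONFLICT
  P → P S P: FIRST \ {ε} = { 'd', 'id' } — overlaps FOLLOW(P) on { 'd', 'id' }: CONFLICT
  P → id g P: FIRST \ {ε} = { 'id' } — overlaps FOLLOW(P) on { 'id' }: CONFLICT
  P → d g: FIRST \ {ε} = { 'd' } — overlaps FOLLOW(P) on { 'd' }: CONFLICT
  P → ε: FIRST \ {ε} = { } — this is the only nullable alternative, skip

S has no nullable alternative, so no FIRST/FOLLOW check is needed there.

So the grammar has 4 FIRST/FOLLOW conflicts (marked CONFLICT above).

Answer: Yes. P → d id with FOLLOW(P) on { 'd' }; P → P S P with FOLLOW(P) on { 'd', 'id' }; P → id g P with FOLLOW(P) on { 'id' }; P → d g with FOLLOW(P) on { 'd' }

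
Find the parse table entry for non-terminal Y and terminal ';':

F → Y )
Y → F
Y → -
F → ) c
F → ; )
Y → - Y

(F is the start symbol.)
Y → F

To find M[Y, ';'], we find productions for Y where ';' is in the predict set (PREDICT(N → α) = (FIRST(α) \ {ε}) ∪ (FOLLOW(N) if α ⇒* ε)).

Relevant sets:
  FIRST(F) = { ')', '-', ';' }

Y → F: PREDICT = { ')', '-', ';' }
  ';' is in predict set, so this production goes in M[Y, ';']
Y → -: PREDICT = { '-' }
Y → - Y: PREDICT = { '-' }

M[Y, ';'] = Y → F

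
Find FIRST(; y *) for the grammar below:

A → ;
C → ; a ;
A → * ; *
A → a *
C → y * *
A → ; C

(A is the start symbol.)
{ ';' }

To compute FIRST(; y *), process the symbols left to right:
Symbol ; is a terminal. Add ';' and stop.
FIRST(; y *) = { ';' }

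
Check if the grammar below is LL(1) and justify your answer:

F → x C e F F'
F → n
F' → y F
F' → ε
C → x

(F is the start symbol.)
Relevant sets:
  FOLLOW(F') = { $, 'y' }

For F:
  PREDICT(F → x C e F F') = { 'x' }
  PREDICT(F → n) = { 'n' }
For F':
  PREDICT(F' → y F) = { 'y' }
  PREDICT(F' → ε) = { $, 'y' }
C has a single production, so nothing to check there.

Conflict found: Predict set conflict for F': { 'y' }
The grammar is NOT LL(1).

Answer: No. Predict set conflict for F': { 'y' }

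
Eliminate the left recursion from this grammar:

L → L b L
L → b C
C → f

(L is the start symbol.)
L → b C L'
L' → b L L'
L' → ε
C → f

L is directly left-recursive. The standard transformation for
  A → A α₁ | ... | A α_m | β₁ | ... | β_n
is
  A  → β₁ A' | ... | β_n A'
  A' → α₁ A' | ... | α_m A' | ε

L → b C becomes L → b C L'
L → L b L becomes L' → b L L'
Add L' → ε

Productions for other non-terminals are unchanged:
  C → f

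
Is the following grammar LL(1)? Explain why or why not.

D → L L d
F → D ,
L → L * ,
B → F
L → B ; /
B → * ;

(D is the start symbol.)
A grammar is LL(1) if for each non-terminal N with multiple productions, the predict sets of those productions are pairwise disjoint, where PREDICT(N → α) = (FIRST(α) \ {ε}) ∪ (FOLLOW(N) if α ⇒* ε).

Relevant sets:
  FIRST(L) = { '*' }
  FIRST(B) = { '*' }
  FIRST(F) = { '*' }

For L:
  PREDICT(L → L '*' ',') = { '*' }
  PREDICT(L → B ';' '/') = { '*' }
For B:
  PREDICT(B → F) = { '*' }
  PREDICT(B → '*' ';') = { '*' }
D, F have a single production, so nothing to check there.

Conflict found: Predict set conflict for L: { '*' }
The grammar is NOT LL(1).

Answer: No. Predict set conflict for L: { '*' }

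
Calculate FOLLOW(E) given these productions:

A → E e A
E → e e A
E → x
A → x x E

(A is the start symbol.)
To compute FOLLOW(E), find every occurrence of E on a right-hand side N → α E β: add FIRST(β) \ {ε}, and if β is empty or nullable also add FOLLOW(N). Iterate to a fixed point.

In A → E e A: E is followed by e A, add FIRST(e A) \ {ε} = { 'e' }
In A → x x E: E is at the end, add FOLLOW(A)

The FOLLOW sets referred to above (computed the same way, to a fixed point):
  FOLLOW(A) = { $, 'e' }

Taking the union: FOLLOW(E) = { $, 'e' }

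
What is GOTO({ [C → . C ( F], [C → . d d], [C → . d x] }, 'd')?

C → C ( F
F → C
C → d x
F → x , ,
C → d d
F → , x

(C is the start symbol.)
{ [C → d . d], [C → d . x] }

GOTO(I, 'd') = CLOSURE({ [A → αX.β] : [A → α.Xβ] ∈ I, X = 'd' })

Items with dot before 'd', with the dot advanced:
  [C → . d d] → [C → d . d]
  [C → . d x] → [C → d . x]
Closure adds nothing (no advanced item has the dot before a non-terminal).

GOTO = { [C → d . d], [C → d . x] }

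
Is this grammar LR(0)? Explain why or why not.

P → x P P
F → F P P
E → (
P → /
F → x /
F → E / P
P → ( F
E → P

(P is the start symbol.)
No. Shift-reduce conflict between [E → ( .] and [E → . (]

Augment with P' → P and build the canonical LR(0) collection (I0 = CLOSURE({[P' → . P]}), then GOTO on every symbol after a dot until no new states appear). It has 17 states:
  I0: { [P → . ( F], [P → . /], [P → . x P P], [P' → . P] }  — shift
  I1: { [E → . (], [E → . P], [F → . E / P], [F → . F P P], [F → . x /], [P → ( . F], [P → . ( F], [P → . /], [P → . x P P] }  — shift
  I2: { [P → / .] }  — reduce
  I3: { [P' → P .] }  — accept
  I4: { [P → . ( F], [P → . /], [P → . x P P], [P → x . P P] }  — shift
  I5: { [P → . ( F], [P → . /], [P → . x P P], [P → x P . P] }  — shift
  I6: { [P → x P P .] }  — reduce
  I7: { [E → ( .], [E → . (], [E → . P], [F → . E / P], [F → . F P P], [F → . x /], [P → ( . F], [P → . ( F], [P → . /], [P → . x P P] }  — shift, reduce
  I8: { [F → E . / P] }  — shift
  I9: { [F → F . P P], [P → ( F .], [P → . ( F], [P → . /], [P → . x P P] }  — shift, reduce
  I10: { [E → P .] }  — reduce
  I11: { [F → x . /], [P → . ( F], [P → . /], [P → . x P P], [P → x . P P] }  — shift
  I12: { [F → x / .], [P → / .] }  — 2 reduces
  I13: { [F → F P . P], [P → . ( F], [P → . /], [P → . x P P] }  — shift
  I14: { [F → F P P .] }  — reduce
  I15: { [F → E / . P], [P → . ( F], [P → . /], [P → . x P P] }  — shift
  I16: { [F → E / P .] }  — reduce

Conflict in state I7:
  Shift-reduce conflict between [E → ( .] and [E → . (]
So the grammar is NOT LR(0).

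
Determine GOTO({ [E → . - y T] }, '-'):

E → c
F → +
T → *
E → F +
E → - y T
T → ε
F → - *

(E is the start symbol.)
{ [E → - . y T] }

GOTO(I, '-') = CLOSURE({ [A → αX.β] : [A → α.Xβ] ∈ I, X = '-' })

Items with dot before '-', with the dot advanced:
  [E → . - y T] → [E → - . y T]
Closure adds nothing (no advanced item has the dot before a non-terminal).

GOTO = { [E → - . y T] }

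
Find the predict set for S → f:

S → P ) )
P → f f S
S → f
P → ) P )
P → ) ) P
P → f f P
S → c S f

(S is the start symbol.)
PREDICT(S → f) = (FIRST(RHS) \ {ε}) ∪ (FOLLOW(S) if ε ∈ FIRST(RHS), i.e. RHS ⇒* ε)
FIRST(f) = { 'f' }
ε ∉ FIRST(f), so FOLLOW(S) is not added.
PREDICT(S → f) = { 'f' }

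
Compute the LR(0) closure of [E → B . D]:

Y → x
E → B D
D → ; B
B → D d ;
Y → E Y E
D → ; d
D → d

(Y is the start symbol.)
To compute CLOSURE, for each item [A → α.Bβ] where B is a non-terminal, add [B → .γ] for all productions B → γ; repeat for the newly added items until nothing changes.

Start with: [E → B . D]
  [E → B . D] has the dot before D: add [D → . ; B], [D → . ; d], [D → . d]
No further items can be added.

CLOSURE = { [D → . ; B], [D → . ; d], [D → . d], [E → B . D] }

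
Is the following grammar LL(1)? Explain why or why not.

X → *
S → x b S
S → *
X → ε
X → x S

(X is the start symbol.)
Yes, the grammar is LL(1).

A grammar is LL(1) if for each non-terminal N with multiple productions, the predict sets of those productions are pairwise disjoint, where PREDICT(N → α) = (FIRST(α) \ {ε}) ∪ (FOLLOW(N) if α ⇒* ε).

Relevant sets:
  FOLLOW(X) = { $ }

For X:
  PREDICT(X → '*') = { '*' }
  PREDICT(X → ε) = { $ }
  PREDICT(X → x S) = { 'x' }
For S:
  PREDICT(S → x b S) = { 'x' }
  PREDICT(S → '*') = { '*' }

All predict sets are disjoint. The grammar IS LL(1).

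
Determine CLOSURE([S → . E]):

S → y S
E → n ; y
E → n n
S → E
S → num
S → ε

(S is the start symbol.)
To compute CLOSURE, for each item [A → α.Bβ] where B is a non-terminal, add [B → .γ] for all productions B → γ; repeat for the newly added items until nothing changes.

Start with: [S → . E]
  [S → . E] has the dot before E: add [E → . n ; y], [E → . n n]
No further items can be added.

CLOSURE = { [E → . n ; y], [E → . n n], [S → . E] }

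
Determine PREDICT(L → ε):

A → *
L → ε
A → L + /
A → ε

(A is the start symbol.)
{ '+' }

PREDICT(L → ε) = (FIRST(RHS) \ {ε}) ∪ (FOLLOW(L) if ε ∈ FIRST(RHS), i.e. RHS ⇒* ε)
The right-hand side is ε (FIRST(ε) = { ε }), so the predict set is FOLLOW(L) = { '+' }
PREDICT(L → ε) = { '+' }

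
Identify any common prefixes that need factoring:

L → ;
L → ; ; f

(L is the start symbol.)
Yes, L has productions with common prefix ';'

Left-factoring is needed when two productions for the same non-terminal
share a common prefix on the right-hand side.

Productions for L:
  L → ;
  L → ; ; f

Found common prefix ';' in productions for L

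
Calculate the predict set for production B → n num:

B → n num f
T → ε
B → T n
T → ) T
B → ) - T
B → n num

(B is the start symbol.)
PREDICT(B → n num) = (FIRST(RHS) \ {ε}) ∪ (FOLLOW(B) if ε ∈ FIRST(RHS), i.e. RHS ⇒* ε)
FIRST(n num) = { 'n' }
ε ∉ FIRST(n num), so FOLLOW(B) is not added.
PREDICT(B → n num) = { 'n' }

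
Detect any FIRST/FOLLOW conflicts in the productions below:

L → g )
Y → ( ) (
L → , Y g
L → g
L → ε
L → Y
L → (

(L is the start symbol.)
A FIRST/FOLLOW conflict occurs when a non-terminal N has a nullable alternative N → β (β ⇒* ε) and another alternative N → α with FIRST(α) ∩ FOLLOW(N) ≠ ∅: on such a lookahead the parser cannot decide between expanding α and letting N vanish via β.

Nullable non-terminals: L.
FIRST sets used below: FIRST(Y) = { '(' }

L: nullable alternative(s) L → ε; FOLLOW(L) = { $ }
  L → g ): FIRST \ {ε} = { 'g' } — disjoint from FOLLOW(L)
  L → , Y g: FIRST \ {ε} = { ',' } — disjoint from FOLLOW(L)
  L → g: FIRST \ {ε} = { 'g' } — disjoint from FOLLOW(L)
  L → ε: FIRST \ {ε} = { } — this is the only nullable alternative, skip
  L → Y: FIRST \ {ε} = { '(' } — disjoint from FOLLOW(L)
  L → (: FIRST \ {ε} = { '(' } — disjoint from FOLLOW(L)

Y has no nullable alternative, so no FIRST/FOLLOW check is needed there.

No FIRST/FOLLOW conflicts found.

Answer: No FIRST/FOLLOW conflicts.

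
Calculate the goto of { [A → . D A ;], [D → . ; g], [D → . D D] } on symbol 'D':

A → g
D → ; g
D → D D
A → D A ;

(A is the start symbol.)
{ [A → . D A ;], [A → . g], [A → D . A ;], [D → . ; g], [D → . D D], [D → D . D] }

GOTO(I, 'D') = CLOSURE({ [A → αX.β] : [A → α.Xβ] ∈ I, X = 'D' })

Items with dot before 'D', with the dot advanced:
  [A → . D A ;] → [A → D . A ;]
  [D → . D D] → [D → D . D]
Closure of the advanced items:
  [A → D . A ;] has the dot before A: add [A → . g], [A → . D A ;]
  [D → D . D] has the dot before D: add [D → . ; g], [D → . D D]

GOTO = { [A → . D A ;], [A → . g], [A → D . A ;], [D → . ; g], [D → . D D], [D → D . D] }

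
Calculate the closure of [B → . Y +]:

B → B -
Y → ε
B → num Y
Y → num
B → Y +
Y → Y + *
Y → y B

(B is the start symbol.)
Start with: [B → . Y +]
  [B → . Y +] has the dot before Y: add [Y → .], [Y → . num], [Y → . Y + *], [Y → . y B]
No further items can be added.

CLOSURE = { [B → . Y +], [Y → . Y + *], [Y → . num], [Y → . y B], [Y → .] }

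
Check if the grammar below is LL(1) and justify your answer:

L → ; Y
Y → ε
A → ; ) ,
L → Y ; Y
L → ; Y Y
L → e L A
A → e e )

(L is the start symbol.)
No. Predict set conflict for L: { ';' }

A grammar is LL(1) if for each non-terminal N with multiple productions, the predict sets of those productions are pairwise disjoint, where PREDICT(N → α) = (FIRST(α) \ {ε}) ∪ (FOLLOW(N) if α ⇒* ε).

Relevant sets:
  FIRST(Y) = { ε }

For L:
  PREDICT(L → ';' Y) = { ';' }
  PREDICT(L → Y ';' Y) = { ';' }
  PREDICT(L → ';' Y Y) = { ';' }
  PREDICT(L → e L A) = { 'e' }
For A:
  PREDICT(A → ';' ')' ',') = { ';' }
  PREDICT(A → e e ')') = { 'e' }
Y has a single production, so nothing to check there.

Conflict found: Predict set conflict for L: { ';' }
The grammar is NOT LL(1).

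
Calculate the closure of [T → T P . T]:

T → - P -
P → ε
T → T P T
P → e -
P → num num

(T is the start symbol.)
To compute CLOSURE, for each item [A → α.Bβ] where B is a non-terminal, add [B → .γ] for all productions B → γ; repeat for the newly added items until nothing changes.

Start with: [T → T P . T]
  [T → T P . T] has the dot before T: add [T → . - P -], [T → . T P T]
No further items can be added.

CLOSURE = { [T → . - P -], [T → . T P T], [T → T P . T] }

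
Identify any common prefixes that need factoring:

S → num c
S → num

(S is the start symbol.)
Yes, S has productions with common prefix 'num'

Left-factoring is needed when two productions for the same non-terminal
share a common prefix on the right-hand side.

Productions for S:
  S → num c
  S → num

Found common prefix 'num' in productions for S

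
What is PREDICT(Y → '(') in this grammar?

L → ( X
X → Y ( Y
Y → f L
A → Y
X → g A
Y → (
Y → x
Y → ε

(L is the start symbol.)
{ '(' }

PREDICT(Y → '(') = (FIRST(RHS) \ {ε}) ∪ (FOLLOW(Y) if ε ∈ FIRST(RHS), i.e. RHS ⇒* ε)
FIRST('(') = { '(' }
ε ∉ FIRST('('), so FOLLOW(Y) is not added.
PREDICT(Y → '(') = { '(' }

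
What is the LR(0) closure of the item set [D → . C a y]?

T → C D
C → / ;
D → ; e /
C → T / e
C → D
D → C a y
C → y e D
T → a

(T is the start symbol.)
{ [C → . / ;], [C → . D], [C → . T / e], [C → . y e D], [D → . ; e /], [D → . C a y], [T → . C D], [T → . a] }

Start with: [D → . C a y]
  [D → . C a y] has the dot before C: add [C → . / ;], [C → . T / e], [C → . D], [C → . y e D]
  [C → . T / e] has the dot before T: add [T → . C D], [T → . a]
  [C → . D] has the dot before D: add [D → . ; e /]
No further items can be added.

CLOSURE = { [C → . / ;], [C → . D], [C → . T / e], [C → . y e D], [D → . ; e /], [D → . C a y], [T → . C D], [T → . a] }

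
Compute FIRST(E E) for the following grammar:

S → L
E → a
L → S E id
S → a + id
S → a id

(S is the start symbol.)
{ 'a' }

FIRST sets of the non-terminals involved (from the grammar, by fixed-point iteration):
  FIRST(E) = { 'a' }

To compute FIRST(E E), process the symbols left to right:
Symbol E is a non-terminal. Add FIRST(E) \ {ε} = { 'a' }
E is not nullable (ε ∉ FIRST(E)), so stop here.
FIRST(E E) = { 'a' }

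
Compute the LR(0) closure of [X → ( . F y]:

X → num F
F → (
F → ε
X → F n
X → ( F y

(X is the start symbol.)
{ [F → . (], [F → .], [X → ( . F y] }

To compute CLOSURE, for each item [A → α.Bβ] where B is a non-terminal, add [B → .γ] for all productions B → γ; repeat for the newly added items until nothing changes.

Start with: [X → ( . F y]
  [X → ( . F y] has the dot before F: add [F → . (], [F → .]
No further items can be added.

CLOSURE = { [F → . (], [F → .], [X → ( . F y] }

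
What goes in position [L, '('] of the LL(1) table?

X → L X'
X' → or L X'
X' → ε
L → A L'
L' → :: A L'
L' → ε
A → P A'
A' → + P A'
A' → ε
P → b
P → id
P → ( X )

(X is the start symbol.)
To find M[L, '('], we find productions for L where '(' is in the predict set (PREDICT(N → α) = (FIRST(α) \ {ε}) ∪ (FOLLOW(N) if α ⇒* ε)).

Relevant sets:
  FIRST(A) = { '(', 'b', 'id' }

L → A L': PREDICT = { '(', 'b', 'id' }
  '(' is in predict set, so this production goes in M[L, '(']

M[L, '('] = L → A L'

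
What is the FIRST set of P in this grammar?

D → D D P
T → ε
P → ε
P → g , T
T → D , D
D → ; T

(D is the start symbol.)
To compute FIRST(P), examine every production with P on the left-hand side, reading each right-hand side left to right until a non-nullable symbol is reached.

From P → ε:
  - ε-production, so ε ∈ FIRST(P)
From P → g , T:
  - g is a terminal: add 'g' and stop

Collecting: FIRST(P) = { 'g', ε }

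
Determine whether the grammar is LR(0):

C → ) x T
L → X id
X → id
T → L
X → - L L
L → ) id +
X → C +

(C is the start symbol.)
A grammar is LR(0) if no state in the canonical LR(0) collection has:
  - both a shift item (dot before a terminal) and a complete item (shift-reduce conflict), or
  - two or more complete items (reduce-reduce conflict; the accept item [C' → C .] counts as a complete item here).

Augment with C' → C and build the canonical LR(0) collection (I0 = CLOSURE({[C' → . C]}), then GOTO on every symbol after a dot until no new states appear). It has 17 states:
  I0: { [C → . ) x T], [C' → . C] }  — shift
  I1: { [C → ) . x T] }  — shift
  I2: { [C' → C .] }  — accept
  I3: { [C → ) x . T], [C → . ) x T], [L → . ) id +], [L → . X id], [T → . L], [X → . - L L], [X → . C +], [X → . id] }  — shift
  I4: { [C → ) . x T], [L → ) . id +] }  — shift
  I5: { [C → . ) x T], [L → . ) id +], [L → . X id], [X → - . L L], [X → . - L L], [X → . C +], [X → . id] }  — shift
  I6: { [X → C . +] }  — shift
  I7: { [T → L .] }  — reduce
  I8: { [C → ) x T .] }  — reduce
  I9: { [L → X . id] }  — shift
  I10: { [X → id .] }  — reduce
  I11: { [L → X id .] }  — reduce
  I12: { [X → C + .] }  — reduce
  I13: { [C → . ) x T], [L → . ) id +], [L → . X id], [X → - L . L], [X → . - L L], [X → . C +], [X → . id] }  — shift
  I14: { [X → - L L .] }  — reduce
  I15: { [L → ) id . +] }  — shift
  I16: { [L → ) id + .] }  — reduce

Every state is either a pure shift/goto state or contains exactly one complete item and nothing to shift — no conflicts. The grammar is LR(0).

Answer: Yes, the grammar is LR(0)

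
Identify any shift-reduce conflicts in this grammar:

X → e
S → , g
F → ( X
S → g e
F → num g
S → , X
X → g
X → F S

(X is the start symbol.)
Augment with X' → X and build the canonical LR(0) collection (I0 = CLOSURE({[X' → . X]}), then GOTO on every symbol after a dot until no new states appear). It has 15 states:
  I0: { [F → . ( X], [F → . num g], [X → . F S], [X → . e], [X → . g], [X' → . X] }  — shift
  I1: { [F → ( . X], [F → . ( X], [F → . num g], [X → . F S], [X → . e], [X → . g] }  — shift
  I2: { [S → . , X], [S → . , g], [S → . g e], [X → F . S] }  — shift
  I3: { [X' → X .] }  — accept
  I4: { [X → e .] }  — reduce
  I5: { [X → g .] }  — reduce
  I6: { [F → num . g] }  — shift
  I7: { [F → num g .] }  — reduce
  I8: { [F → . ( X], [F → . num g], [S → , . X], [S → , . g], [X → . F S], [X → . e], [X → . g] }  — shift
  I9: { [X → F S .] }  — reduce
  I10: { [S → g . e] }  — shift
  I11: { [S → g e .] }  — reduce
  I12: { [S → , X .] }  — reduce
  I13: { [S → , g .], [X → g .] }  — 2 reduces
  I14: { [F → ( X .] }  — reduce

No state contains both a complete item and a shift item.

Answer: No shift-reduce conflicts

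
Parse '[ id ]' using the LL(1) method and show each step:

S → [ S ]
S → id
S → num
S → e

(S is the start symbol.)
Stack is shown with the top on the left.

Stack    Input     Action
-------------------------
S $      [ id ] $  output S → [ S ]
[ S ] $  [ id ] $  match '['
S ] $    id ] $    output S → id
id ] $   id ] $    match 'id'
] $      ] $       match ']'
$        $         accept

The string is accepted.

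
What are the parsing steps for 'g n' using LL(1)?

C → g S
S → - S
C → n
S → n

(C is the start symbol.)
LL(1) parsing maintains a stack (initially the start symbol over $) and the input. At each step: if the stack top is a terminal, match it against the current input token; if it is a non-terminal N, replace it with the RHS of M[N, lookahead] (the unique production whose predict set contains the lookahead).

Stack is shown with the top on the left.

Stack  Input  Action
--------------------
C $    g n $  output C → g S
g S $  g n $  match 'g'
S $    n $    output S → n
n $    n $    match 'n'
$      $      accept

The string is accepted.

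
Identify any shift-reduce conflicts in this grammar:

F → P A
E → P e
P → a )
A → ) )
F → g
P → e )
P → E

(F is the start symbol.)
Augment with F' → F and build the canonical LR(0) collection (I0 = CLOSURE({[F' → . F]}), then GOTO on every symbol after a dot until no new states appear). It has 13 states:
  I0: { [E → . P e], [F → . P A], [F → . g], [F' → . F], [P → . E], [P → . a )], [P → . e )] }  — shift
  I1: { [P → E .] }  — reduce
  I2: { [F' → F .] }  — accept
  I3: { [A → . ) )], [E → P . e], [F → P . A] }  — shift
  I4: { [P → a . )] }  — shift
  I5: { [P → e . )] }  — shift
  I6: { [F → g .] }  — reduce
  I7: { [P → e ) .] }  — reduce
  I8: { [P → a ) .] }  — reduce
  I9: { [A → ) . )] }  — shift
  I10: { [F → P A .] }  — reduce
  I11: { [E → P e .] }  — reduce
  I12: { [A → ) ) .] }  — reduce

No state contains both a complete item and a shift item.

Answer: No shift-reduce conflicts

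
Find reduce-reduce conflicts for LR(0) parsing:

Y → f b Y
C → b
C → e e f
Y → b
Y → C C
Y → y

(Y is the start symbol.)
Yes — I3: [C → b .] vs [Y → b .]

Augment with Y' → Y and build the canonical LR(0) collection (I0 = CLOSURE({[Y' → . Y]}), then GOTO on every symbol after a dot until no new states appear). It has 13 states:
  I0: { [C → . b], [C → . e e f], [Y → . C C], [Y → . b], [Y → . f b Y], [Y → . y], [Y' → . Y] }  — shift
  I1: { [C → . b], [C → . e e f], [Y → C . C] }  — shift
  I2: { [Y' → Y .] }  — accept
  I3: { [C → b .], [Y → b .] }  — 2 reduces
  I4: { [C → e . e f] }  — shift
  I5: { [Y → f . b Y] }  — shift
  I6: { [Y → y .] }  — reduce
  I7: { [C → . b], [C → . e e f], [Y → . C C], [Y → . b], [Y → . f b Y], [Y → . y], [Y → f b . Y] }  — shift
  I8: { [Y → f b Y .] }  — reduce
  I9: { [C → e e . f] }  — shift
  I10: { [C → e e f .] }  — reduce
  I11: { [Y → C C .] }  — reduce
  I12: { [C → b .] }  — reduce

I3 contains complete items [C → b .], [Y → b .] — reduce-reduce conflict.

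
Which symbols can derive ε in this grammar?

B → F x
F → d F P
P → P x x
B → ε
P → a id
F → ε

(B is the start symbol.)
ε-productions: B → ε, F → ε
So B, F are immediately nullable.
No further non-terminal can be added: every production for the remaining non-terminals contains a terminal or a non-nullable non-terminal.
Nullable = { 'B', 'F' }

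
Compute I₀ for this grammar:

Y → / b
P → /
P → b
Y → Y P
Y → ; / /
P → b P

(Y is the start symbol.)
First, augment the grammar with Y' → Y
I₀ = CLOSURE({ [Y' → . Y] }):
  [Y' → . Y] has the dot before Y: add [Y → . / b], [Y → . Y P], [Y → . ; / /]
No further items can be added.

I₀ = { [Y → . / b], [Y → . ; / /], [Y → . Y P], [Y' → . Y] }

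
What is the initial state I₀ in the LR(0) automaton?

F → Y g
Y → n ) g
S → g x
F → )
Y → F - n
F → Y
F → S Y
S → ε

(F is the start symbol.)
First, augment the grammar with F' → F
I₀ = CLOSURE({ [F' → . F] }):
  [F' → . F] has the dot before F: add [F → . Y g], [F → . )], [F → . Y], [F → . S Y]
  [F → . Y g] has the dot before Y: add [Y → . n ) g], [Y → . F - n]
  [F → . S Y] has the dot before S: add [S → . g x], [S → .]
No further items can be added.

I₀ = { [F → . )], [F → . S Y], [F → . Y g], [F → . Y], [F' → . F], [S → . g x], [S → .], [Y → . F - n], [Y → . n ) g] }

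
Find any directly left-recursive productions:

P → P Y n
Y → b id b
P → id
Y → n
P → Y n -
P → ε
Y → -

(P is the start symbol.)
Direct left recursion occurs when N → N α for some non-terminal N (the right-hand side begins with the left-hand side itself).

P → P Y n: LEFT RECURSIVE (starts with P)
Y → b id b: starts with b
P → id: starts with id
Y → n: starts with n
P → Y n -: starts with Y
P → ε: starts with ε
Y → -: starts with '-'

The grammar has direct left recursion on: P.

Answer: Yes, P is left-recursive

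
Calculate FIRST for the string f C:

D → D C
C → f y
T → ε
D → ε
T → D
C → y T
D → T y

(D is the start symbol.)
To compute FIRST(f C), process the symbols left to right:
Symbol f is a terminal. Add 'f' and stop.
FIRST(f C) = { 'f' }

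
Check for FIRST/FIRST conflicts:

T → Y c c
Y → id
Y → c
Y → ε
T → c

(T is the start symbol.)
FIRST sets of the non-terminals at (or reachable through a nullable prefix from) the front of some alternative:
  FIRST(Y) = { 'c', 'id', ε }

Productions for T:
  T → Y c c: FIRST = { 'c', 'id' }
  T → c: FIRST = { 'c' }
Productions for Y:
  Y → id: FIRST = { 'id' }
  Y → c: FIRST = { 'c' }
  Y → ε: FIRST = { ε }

Conflict for T: T → Y c c and T → c
  Overlap: { 'c' }

Answer: Yes. T → Y c c / T → c on { 'c' }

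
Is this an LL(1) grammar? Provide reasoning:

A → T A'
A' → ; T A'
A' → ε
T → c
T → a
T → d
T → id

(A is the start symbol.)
A grammar is LL(1) if for each non-terminal N with multiple productions, the predict sets of those productions are pairwise disjoint, where PREDICT(N → α) = (FIRST(α) \ {ε}) ∪ (FOLLOW(N) if α ⇒* ε).

Relevant sets:
  FOLLOW(A') = { $ }

For A':
  PREDICT(A' → ';' T A') = { ';' }
  PREDICT(A' → ε) = { $ }
For T:
  PREDICT(T → c) = { 'c' }
  PREDICT(T → a) = { 'a' }
  PREDICT(T → d) = { 'd' }
  PREDICT(T → id) = { 'id' }
A has a single production, so nothing to check there.

All predict sets are disjoint. The grammar IS LL(1).

Answer: Yes, the grammar is LL(1).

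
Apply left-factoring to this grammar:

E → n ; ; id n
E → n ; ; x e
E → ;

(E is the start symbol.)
Left-factoring transforms A → αβ₁ | αβ₂ into A → αA' and A' → β₁ | β₂
(α is the longest common prefix among the alternatives). Repeat until
no nonterminal has two alternatives with a common prefix.

Round 1: E has alternatives sharing prefix 'n ; ;'. Introduce E': E → n ; ; E'
  Add: E' → id n
  Add: E' → x e

No remaining common prefixes — done.

Resulting grammar:
E → n ; ; E'
E' → id n
E' → x e
E → ;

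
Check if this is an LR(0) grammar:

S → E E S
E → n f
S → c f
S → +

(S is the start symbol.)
Augment with S' → S and build the canonical LR(0) collection (I0 = CLOSURE({[S' → . S]}), then GOTO on every symbol after a dot until no new states appear). It has 10 states:
  I0: { [E → . n f], [S → . +], [S → . E E S], [S → . c f], [S' → . S] }  — shift
  I1: { [S → + .] }  — reduce
  I2: { [E → . n f], [S → E . E S] }  — shift
  I3: { [S' → S .] }  — accept
  I4: { [S → c . f] }  — shift
  I5: { [E → n . f] }  — shift
  I6: { [E → n f .] }  — reduce
  I7: { [S → c f .] }  — reduce
  I8: { [E → . n f], [S → . +], [S → . E E S], [S → . c f], [S → E E . S] }  — shift
  I9: { [S → E E S .] }  — reduce

Every state is either a pure shift/goto state or contains exactly one complete item and nothing to shift — no conflicts. The grammar is LR(0).

Answer: Yes, the grammar is LR(0)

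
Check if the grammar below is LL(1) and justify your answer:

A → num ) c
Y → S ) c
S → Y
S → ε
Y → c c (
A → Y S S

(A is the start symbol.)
Relevant sets:
  FIRST(Y) = { ')', 'c' }
  FIRST(S) = { ')', 'c', ε }
  FOLLOW(S) = { $, ')', 'c' }

For A:
  PREDICT(A → num ')' c) = { 'num' }
  PREDICT(A → Y S S) = { ')', 'c' }
For Y:
  PREDICT(Y → S ')' c) = { ')', 'c' }
  PREDICT(Y → c c '(') = { 'c' }
For S:
  PREDICT(S → Y) = { ')', 'c' }
  PREDICT(S → ε) = { $, ')', 'c' }

Conflict found: Predict set conflict for Y: { 'c' }
The grammar is NOT LL(1).

Answer: No. Predict set conflict for Y: { 'c' }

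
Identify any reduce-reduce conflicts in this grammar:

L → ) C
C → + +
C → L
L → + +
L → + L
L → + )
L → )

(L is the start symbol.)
Augment with L' → L and build the canonical LR(0) collection (I0 = CLOSURE({[L' → . L]}), then GOTO on every symbol after a dot until no new states appear). It has 11 states:
  I0: { [L → . ) C], [L → . )], [L → . + )], [L → . + +], [L → . + L], [L' → . L] }  — shift
  I1: { [C → . + +], [C → . L], [L → ) . C], [L → ) .], [L → . ) C], [L → . )], [L → . + )], [L → . + +], [L → . + L] }  — shift, reduce
  I2: { [L → + . )], [L → + . +], [L → + . L], [L → . ) C], [L → . )], [L → . + )], [L → . + +], [L → . + L] }  — shift
  I3: { [L' → L .] }  — accept
  I4: { [C → . + +], [C → . L], [L → ) . C], [L → ) .], [L → + ) .], [L → . ) C], [L → . )], [L → . + )], [L → . + +], [L → . + L] }  — shift, 2 reduces
  I5: { [L → + + .], [L → + . )], [L → + . +], [L → + . L], [L → . ) C], [L → . )], [L → . + )], [L → . + +], [L → . + L] }  — shift, reduce
  I6: { [L → + L .] }  — reduce
  I7: { [C → + . +], [L → + . )], [L → + . +], [L → + . L], [L → . ) C], [L → . )], [L → . + )], [L → . + +], [L → . + L] }  — shift
  I8: { [L → ) C .] }  — reduce
  I9: { [C → L .] }  — reduce
  I10: { [C → + + .], [L → + + .], [L → + . )], [L → + . +], [L → + . L], [L → . ) C], [L → . )], [L → . + )], [L → . + +], [L → . + L] }  — shift, 2 reduces

I4 contains complete items [L → ) .], [L → + ) .] — reduce-reduce conflict.
I10 contains complete items [C → + + .], [L → + + .] — reduce-reduce conflict.

Answer: Yes — I4: [L → ) .] vs [L → + ) .]; I10: [C → + + .] vs [L → + + .]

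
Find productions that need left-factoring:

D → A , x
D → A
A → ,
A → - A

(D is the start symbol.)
Yes, D has productions with common prefix 'A'

Left-factoring is needed when two productions for the same non-terminal
share a common prefix on the right-hand side.

Productions for D:
  D → A , x
  D → A
Productions for A:
  A → ,
  A → - A

Found common prefix 'A' in productions for D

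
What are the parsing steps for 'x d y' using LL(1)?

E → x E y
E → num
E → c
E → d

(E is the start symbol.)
LL(1) parsing maintains a stack (initially the start symbol over $) and the input. At each step: if the stack top is a terminal, match it against the current input token; if it is a non-terminal N, replace it with the RHS of M[N, lookahead] (the unique production whose predict set contains the lookahead).

Stack is shown with the top on the left.

Stack    Input    Action
------------------------
E $      x d y $  output E → x E y
x E y $  x d y $  match 'x'
E y $    d y $    output E → d
d y $    d y $    match 'd'
y $      y $      match 'y'
$        $        accept

The string is accepted.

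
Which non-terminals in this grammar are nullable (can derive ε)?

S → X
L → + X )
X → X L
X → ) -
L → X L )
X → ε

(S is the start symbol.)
{ 'S', 'X' }

ε-productions: X → ε
So X is immediately nullable.
S → X: every symbol on the right is nullable, so S is nullable too.
No further non-terminal can be added: every production for the remaining non-terminals contains a terminal or a non-nullable non-terminal.
Nullable = { 'S', 'X' }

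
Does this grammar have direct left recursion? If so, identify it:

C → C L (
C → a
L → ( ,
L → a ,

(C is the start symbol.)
Direct left recursion occurs when N → N α for some non-terminal N (the right-hand side begins with the left-hand side itself).

C → C L (: LEFT RECURSIVE (starts with C)
C → a: starts with a
L → ( ,: starts with '('
L → a ,: starts with a

The grammar has direct left recursion on: C.

Answer: Yes, C is left-recursive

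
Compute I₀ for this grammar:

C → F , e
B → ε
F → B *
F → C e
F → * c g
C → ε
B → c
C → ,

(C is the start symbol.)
First, augment the grammar with C' → C
I₀ = CLOSURE({ [C' → . C] }):
  [C' → . C] has the dot before C: add [C → . F , e], [C → .], [C → . ,]
  [C → . F , e] has the dot before F: add [F → . B *], [F → . C e], [F → . * c g]
  [F → . B *] has the dot before B: add [B → .], [B → . c]
No further items can be added.

I₀ = { [B → . c], [B → .], [C → . ,], [C → . F , e], [C → .], [C' → . C], [F → . * c g], [F → . B *], [F → . C e] }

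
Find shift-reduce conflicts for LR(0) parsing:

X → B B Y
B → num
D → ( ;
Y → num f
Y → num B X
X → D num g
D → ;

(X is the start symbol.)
A shift-reduce conflict occurs when an LR(0) state has both:
  - a complete (reduce) item [A → α .] (dot at the end), and
  - a shift item [B → β . c γ] (dot before a terminal).

Augment with X' → X and build the canonical LR(0) collection (I0 = CLOSURE({[X' → . X]}), then GOTO on every symbol after a dot until no new states appear). It has 16 states:
  I0: { [B → . num], [D → . ( ;], [D → . ;], [X → . B B Y], [X → . D num g], [X' → . X] }  — shift
  I1: { [D → ( . ;] }  — shift
  I2: { [D → ; .] }  — reduce
  I3: { [B → . num], [X → B . B Y] }  — shift
  I4: { [X → D . num g] }  — shift
  I5: { [X' → X .] }  — accept
  I6: { [B → num .] }  — reduce
  I7: { [X → D num . g] }  — shift
  I8: { [X → D num g .] }  — reduce
  I9: { [X → B B . Y], [Y → . num B X], [Y → . num f] }  — shift
  I10: { [X → B B Y .] }  — reduce
  I11: { [B → . num], [Y → num . B X], [Y → num . f] }  — shift
  I12: { [B → . num], [D → . ( ;], [D → . ;], [X → . B B Y], [X → . D num g], [Y → num B . X] }  — shift
  I13: { [Y → num f .] }  — reduce
  I14: { [Y → num B X .] }  — reduce
  I15: { [D → ( ; .] }  — reduce

No state contains both a complete item and a shift item.

Answer: No shift-reduce conflicts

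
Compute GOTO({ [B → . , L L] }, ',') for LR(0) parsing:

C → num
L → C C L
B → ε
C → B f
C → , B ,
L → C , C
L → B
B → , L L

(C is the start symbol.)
GOTO(I, ',') = CLOSURE({ [A → αX.β] : [A → α.Xβ] ∈ I, X = ',' })

Items with dot before ',', with the dot advanced:
  [B → . , L L] → [B → , . L L]
Closure of the advanced items:
  [B → , . L L] has the dot before L: add [L → . C C L], [L → . C , C], [L → . B]
  [L → . C C L] has the dot before C: add [C → . num], [C → . B f], [C → . , B ,]
  [L → . B] has the dot before B: add [B → .], [B → . , L L]

GOTO = { [B → , . L L], [B → . , L L], [B → .], [C → . , B ,], [C → . B f], [C → . num], [L → . B], [L → . C , C], [L → . C C L] }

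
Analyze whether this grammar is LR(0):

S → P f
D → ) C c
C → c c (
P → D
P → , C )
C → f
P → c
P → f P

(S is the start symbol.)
Augment with S' → S and build the canonical LR(0) collection (I0 = CLOSURE({[S' → . S]}), then GOTO on every symbol after a dot until no new states appear). It has 18 states:
  I0: { [D → . ) C c], [P → . , C )], [P → . D], [P → . c], [P → . f P], [S → . P f], [S' → . S] }  — shift
  I1: { [C → . c c (], [C → . f], [D → ) . C c] }  — shift
  I2: { [C → . c c (], [C → . f], [P → , . C )] }  — shift
  I3: { [P → D .] }  — reduce
  I4: { [S → P . f] }  — shift
  I5: { [S' → S .] }  — accept
  I6: { [P → c .] }  — reduce
  I7: { [D → . ) C c], [P → . , C )], [P → . D], [P → . c], [P → . f P], [P → f . P] }  — shift
  I8: { [P → f P .] }  — reduce
  I9: { [S → P f .] }  — reduce
  I10: { [P → , C . )] }  — shift
  I11: { [C → c . c (] }  — shift
  I12: { [C → f .] }  — reduce
  I13: { [C → c c . (] }  — shift
  I14: { [C → c c ( .] }  — reduce
  I15: { [P → , C ) .] }  — reduce
  I16: { [D → ) C . c] }  — shift
  I17: { [D → ) C c .] }  — reduce

Every state is either a pure shift/goto state or contains exactly one complete item and nothing to shift — no conflicts. The grammar is LR(0).

Answer: Yes, the grammar is LR(0)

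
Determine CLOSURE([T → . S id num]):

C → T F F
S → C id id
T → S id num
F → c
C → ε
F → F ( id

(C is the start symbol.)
{ [C → . T F F], [C → .], [S → . C id id], [T → . S id num] }

To compute CLOSURE, for each item [A → α.Bβ] where B is a non-terminal, add [B → .γ] for all productions B → γ; repeat for the newly added items until nothing changes.

Start with: [T → . S id num]
  [T → . S id num] has the dot before S: add [S → . C id id]
  [S → . C id id] has the dot before C: add [C → . T F F], [C → .]
  [C → . T F F] has the dot before T: all T-items already present
No further items can be added.

CLOSURE = { [C → . T F F], [C → .], [S → . C id id], [T → . S id num] }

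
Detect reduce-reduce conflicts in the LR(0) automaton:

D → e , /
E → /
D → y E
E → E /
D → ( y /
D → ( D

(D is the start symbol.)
Yes — I12: [D → ( y / .] vs [E → / .]

A reduce-reduce conflict occurs when an LR(0) state has two complete items [A → α .] and [B → β .] — both call for a reduction, and with no lookahead the parser cannot choose between them.

Augment with D' → D and build the canonical LR(0) collection (I0 = CLOSURE({[D' → . D]}), then GOTO on every symbol after a dot until no new states appear). It has 13 states:
  I0: { [D → . ( D], [D → . ( y /], [D → . e , /], [D → . y E], [D' → . D] }  — shift
  I1: { [D → ( . D], [D → ( . y /], [D → . ( D], [D → . ( y /], [D → . e , /], [D → . y E] }  — shift
  I2: { [D' → D .] }  — accept
  I3: { [D → e . , /] }  — shift
  I4: { [D → y . E], [E → . /], [E → . E /] }  — shift
  I5: { [E → / .] }  — reduce
  I6: { [D → y E .], [E → E . /] }  — shift, reduce
  I7: { [E → E / .] }  — reduce
  I8: { [D → e , . /] }  — shift
  I9: { [D → e , / .] }  — reduce
  I10: { [D → ( D .] }  — reduce
  I11: { [D → ( y . /], [D → y . E], [E → . /], [E → . E /] }  — shift
  I12: { [D → ( y / .], [E → / .] }  — 2 reduces

I12 contains complete items [D → ( y / .], [E → / .] — reduce-reduce conflict.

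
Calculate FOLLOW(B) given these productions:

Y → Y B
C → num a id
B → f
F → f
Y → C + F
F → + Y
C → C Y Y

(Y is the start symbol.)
In Y → Y B: B is at the end, add FOLLOW(Y)

The FOLLOW sets referred to above (computed the same way, to a fixed point):
  FOLLOW(Y) = { $, '+', 'f', 'num' }

Taking the union: FOLLOW(B) = { $, '+', 'f', 'num' }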